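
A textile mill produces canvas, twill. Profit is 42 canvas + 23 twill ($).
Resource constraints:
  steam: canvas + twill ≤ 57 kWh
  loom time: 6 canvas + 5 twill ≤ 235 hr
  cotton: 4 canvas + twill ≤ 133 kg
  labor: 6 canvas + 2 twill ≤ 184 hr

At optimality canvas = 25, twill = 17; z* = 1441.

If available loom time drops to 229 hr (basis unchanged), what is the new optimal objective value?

1423

At the optimum: steam uses 42 of 57 (slack = 15); loom time uses 235 of 235 (binding); cotton uses 117 of 133 (slack = 16); labor uses 184 of 184 (binding).
By complementary slackness, y = 0 for the non-binding constraints.
The binding rows give the dual system: 6·y_loom time + 6·y_labor = 42 and 5·y_loom time + 2·y_labor = 23.
Solving: y_loom time = 3, y_labor = 4.
Δz = y_loom time·Δb = 3 × (-6) = -18, so new z* = 1441 − 18 = 1423.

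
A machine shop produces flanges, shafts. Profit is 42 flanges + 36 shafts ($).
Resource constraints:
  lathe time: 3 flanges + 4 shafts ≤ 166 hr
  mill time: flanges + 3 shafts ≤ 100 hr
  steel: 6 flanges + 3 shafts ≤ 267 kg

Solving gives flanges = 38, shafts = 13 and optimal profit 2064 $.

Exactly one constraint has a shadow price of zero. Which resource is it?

lathe time: 166/166 (binding)
mill time: 77/100 (slack 23)
steel: 267/267 (binding)
By complementary slackness, a constraint with positive slack has shadow price 0 → mill time.

mill time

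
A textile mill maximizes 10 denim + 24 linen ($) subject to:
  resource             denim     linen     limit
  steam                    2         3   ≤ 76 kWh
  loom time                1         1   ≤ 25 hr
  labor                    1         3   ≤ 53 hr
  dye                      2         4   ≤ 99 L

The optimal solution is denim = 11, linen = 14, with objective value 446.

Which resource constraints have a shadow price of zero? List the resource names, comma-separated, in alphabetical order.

dye, steam

steam: 64/76 (slack 12)
loom time: 25/25 (binding)
labor: 53/53 (binding)
dye: 78/99 (slack 21)
By complementary slackness, a constraint with positive slack has shadow price 0 → dye, steam.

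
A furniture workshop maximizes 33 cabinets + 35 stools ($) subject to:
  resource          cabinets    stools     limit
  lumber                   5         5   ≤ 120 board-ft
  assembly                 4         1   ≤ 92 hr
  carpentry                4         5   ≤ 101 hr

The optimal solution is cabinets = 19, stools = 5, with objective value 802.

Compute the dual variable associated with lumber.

At the optimum: lumber uses 120 of 120 (binding); assembly uses 81 of 92 (slack = 11); carpentry uses 101 of 101 (binding).
Since assembly is not tight, its dual is 0.
From A_Bᵀ y = c: 5·y_lumber + 4·y_carpentry = 33; 5·y_lumber + 5·y_carpentry = 35.
→ y_lumber = 5 and y_carpentry = 2.
Shadow price of lumber = 5.

5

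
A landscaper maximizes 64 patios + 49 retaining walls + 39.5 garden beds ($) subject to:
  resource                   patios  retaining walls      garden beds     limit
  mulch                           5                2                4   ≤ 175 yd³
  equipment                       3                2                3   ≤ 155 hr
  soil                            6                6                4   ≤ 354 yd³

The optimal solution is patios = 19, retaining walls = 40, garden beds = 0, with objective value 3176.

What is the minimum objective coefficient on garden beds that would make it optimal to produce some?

46

Binding: mulch and soil. Non-binding: equipment (18 unused).
By complementary slackness, y = 0 for the non-binding constraint.
From A_Bᵀ y = c: 5·y_mulch + 6·y_soil = 64; 2·y_mulch + 6·y_soil = 49.
Solving: y_mulch = 5, y_soil = 6.5.
garden beds enters the basis when its profit ≥ yᵀa₃ = 5·4 + 6.5·4 = 46.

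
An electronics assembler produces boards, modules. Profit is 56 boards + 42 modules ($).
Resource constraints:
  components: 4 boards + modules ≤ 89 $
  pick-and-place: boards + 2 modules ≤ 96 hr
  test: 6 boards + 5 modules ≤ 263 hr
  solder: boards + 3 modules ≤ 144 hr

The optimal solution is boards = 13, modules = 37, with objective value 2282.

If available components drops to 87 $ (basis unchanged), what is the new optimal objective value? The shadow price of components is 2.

2278

Δb = -2, so new z* = 2282 + (2)·(-2) = 2282 − 4 = 2278.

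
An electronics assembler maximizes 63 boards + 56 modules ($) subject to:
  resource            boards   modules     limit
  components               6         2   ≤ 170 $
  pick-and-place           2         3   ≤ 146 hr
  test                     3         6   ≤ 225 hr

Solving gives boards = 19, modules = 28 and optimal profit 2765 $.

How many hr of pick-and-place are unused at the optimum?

pick-and-place used = 2·19 + 3·28 = 122; slack = 146 − 122 = 24.

24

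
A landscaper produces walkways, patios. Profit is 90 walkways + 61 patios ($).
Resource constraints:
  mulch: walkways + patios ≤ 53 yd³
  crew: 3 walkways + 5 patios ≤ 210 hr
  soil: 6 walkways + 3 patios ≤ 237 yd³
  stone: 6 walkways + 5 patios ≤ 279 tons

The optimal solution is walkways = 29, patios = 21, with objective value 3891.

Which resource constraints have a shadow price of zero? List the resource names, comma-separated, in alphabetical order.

mulch: 50/53 (slack 3)
crew: 192/210 (slack 18)
soil: 237/237 (binding)
stone: 279/279 (binding)
By complementary slackness, a constraint with positive slack has shadow price 0 → crew, mulch.

crew, mulch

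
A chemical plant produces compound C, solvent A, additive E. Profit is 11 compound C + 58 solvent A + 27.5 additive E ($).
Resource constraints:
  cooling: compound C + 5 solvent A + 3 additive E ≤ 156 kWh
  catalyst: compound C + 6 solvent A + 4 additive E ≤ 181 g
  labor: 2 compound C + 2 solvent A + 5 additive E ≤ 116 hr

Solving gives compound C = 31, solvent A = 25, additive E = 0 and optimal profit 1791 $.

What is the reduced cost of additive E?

-8.5

Check each constraint at x*: cooling 156/156 (tight); catalyst 181/181 (tight); labor 112/116 (slack 4).
By complementary slackness, y = 0 for the non-binding constraint.
The binding rows give the dual system: 1·y_cooling + 1·y_catalyst = 11 and 5·y_cooling + 6·y_catalyst = 58.
Solving: y_cooling = 8, y_catalyst = 3.
Reduced cost of additive E: c₃ − yᵀa₃ = 27.5 − (8·3 + 3·4) = 27.5 − 36 = -8.5.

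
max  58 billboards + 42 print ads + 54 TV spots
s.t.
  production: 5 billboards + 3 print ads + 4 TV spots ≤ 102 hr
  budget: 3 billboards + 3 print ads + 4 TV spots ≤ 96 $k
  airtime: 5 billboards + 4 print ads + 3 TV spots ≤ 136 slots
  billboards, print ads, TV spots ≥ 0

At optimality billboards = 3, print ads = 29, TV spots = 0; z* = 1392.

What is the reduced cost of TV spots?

At the optimum: production uses 102 of 102 (binding); budget uses 96 of 96 (binding); airtime uses 131 of 136 (slack = 5).
Slack constraints have shadow price 0 (complementary slackness).
From A_Bᵀ y = c: 5·y_production + 3·y_budget = 58; 3·y_production + 3·y_budget = 42.
→ y_production = 8 and y_budget = 6.
Reduced cost of TV spots: c₃ − yᵀa₃ = 54 − (8·4 + 6·4) = 54 − 56 = -2.

-2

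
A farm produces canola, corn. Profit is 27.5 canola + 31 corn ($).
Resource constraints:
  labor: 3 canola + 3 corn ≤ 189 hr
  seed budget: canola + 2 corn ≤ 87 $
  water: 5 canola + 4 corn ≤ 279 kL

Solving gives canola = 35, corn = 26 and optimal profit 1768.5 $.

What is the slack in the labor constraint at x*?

labor used = 3·35 + 3·26 = 183; slack = 189 − 183 = 6.

6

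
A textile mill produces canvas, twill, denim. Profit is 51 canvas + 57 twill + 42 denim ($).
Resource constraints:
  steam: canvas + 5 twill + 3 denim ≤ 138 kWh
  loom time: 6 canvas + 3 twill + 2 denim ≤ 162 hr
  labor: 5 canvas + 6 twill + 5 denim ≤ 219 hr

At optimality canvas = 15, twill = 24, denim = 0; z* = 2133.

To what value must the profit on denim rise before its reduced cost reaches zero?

Binding: loom time and labor. Non-binding: steam (3 unused).
By complementary slackness, y = 0 for the non-binding constraint.
The binding rows give the dual system: 6·y_loom time + 5·y_labor = 51 and 3·y_loom time + 6·y_labor = 57.
→ y_loom time = 1 and y_labor = 9.
denim enters the basis when its profit ≥ yᵀa₃ = 1·2 + 9·5 = 47.

47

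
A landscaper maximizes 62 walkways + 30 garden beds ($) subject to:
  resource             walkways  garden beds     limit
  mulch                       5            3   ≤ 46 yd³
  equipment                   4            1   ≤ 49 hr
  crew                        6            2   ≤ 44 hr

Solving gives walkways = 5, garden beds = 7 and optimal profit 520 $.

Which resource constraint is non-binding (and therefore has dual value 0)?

equipment

mulch: 46/46 (binding)
equipment: 27/49 (slack 22)
crew: 44/44 (binding)
By complementary slackness, a constraint with positive slack has shadow price 0 → equipment.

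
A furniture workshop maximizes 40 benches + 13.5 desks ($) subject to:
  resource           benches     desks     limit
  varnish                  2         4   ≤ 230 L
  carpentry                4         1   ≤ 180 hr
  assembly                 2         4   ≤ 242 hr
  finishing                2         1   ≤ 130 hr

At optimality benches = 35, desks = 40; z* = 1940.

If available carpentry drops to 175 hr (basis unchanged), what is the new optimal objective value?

1892.5

Check each constraint at x*: varnish 230/230 (tight); carpentry 180/180 (tight); assembly 230/242 (slack 12); finishing 110/130 (slack 20).
By complementary slackness, y = 0 for the non-binding constraints.
Dual feasibility on the basic columns requires 2·y_varnish + 4·y_carpentry = 40, 4·y_varnish + 1·y_carpentry = 13.5.
This yields shadow prices y_varnish = 1, y_carpentry = 9.5.
Δz = y_carpentry·Δb = 9.5 × (-5) = -47.5, so new z* = 1940 − 47.5 = 1892.5.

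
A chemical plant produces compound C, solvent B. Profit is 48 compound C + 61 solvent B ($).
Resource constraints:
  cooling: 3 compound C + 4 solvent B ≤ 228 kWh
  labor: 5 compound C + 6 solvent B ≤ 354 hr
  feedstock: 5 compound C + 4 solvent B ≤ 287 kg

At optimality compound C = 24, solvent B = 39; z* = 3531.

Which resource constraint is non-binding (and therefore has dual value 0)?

cooling: 228/228 (binding)
labor: 354/354 (binding)
feedstock: 276/287 (slack 11)
By complementary slackness, a constraint with positive slack has shadow price 0 → feedstock.

feedstock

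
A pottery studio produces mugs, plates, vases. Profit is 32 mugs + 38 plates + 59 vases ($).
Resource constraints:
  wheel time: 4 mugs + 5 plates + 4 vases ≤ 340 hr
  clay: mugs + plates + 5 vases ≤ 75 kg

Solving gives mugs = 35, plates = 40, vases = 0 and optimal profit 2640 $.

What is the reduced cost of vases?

-5

Check each constraint at x*: wheel time 340/340 (tight); clay 75/75 (tight).
Dual feasibility on the basic columns requires 4·y_wheel time + 1·y_clay = 32, 5·y_wheel time + 1·y_clay = 38.
Solving: y_wheel time = 6, y_clay = 8.
Reduced cost of vases: c₃ − yᵀa₃ = 59 − (6·4 + 8·5) = 59 − 64 = -5.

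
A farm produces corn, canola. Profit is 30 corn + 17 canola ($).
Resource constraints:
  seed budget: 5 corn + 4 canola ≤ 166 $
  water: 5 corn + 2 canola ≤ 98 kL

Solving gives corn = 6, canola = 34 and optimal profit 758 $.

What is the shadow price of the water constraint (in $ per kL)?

Both seed budget and water are binding at x*.
Dual feasibility on the basic columns requires 5·y_seed budget + 5·y_water = 30, 4·y_seed budget + 2·y_water = 17.
Solving: y_seed budget = 2.5, y_water = 3.5.
Shadow price of water = 3.5.

3.5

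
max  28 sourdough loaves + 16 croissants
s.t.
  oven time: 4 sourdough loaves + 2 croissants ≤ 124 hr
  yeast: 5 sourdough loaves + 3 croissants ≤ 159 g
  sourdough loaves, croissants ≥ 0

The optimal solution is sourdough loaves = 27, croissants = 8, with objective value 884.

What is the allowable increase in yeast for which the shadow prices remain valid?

Binding constraints: oven time, yeast. The basis is B = [[4,2],[5,3]] with det 2.
Per unit increase in yeast, x* moves by d = (-1, 2).
The basis stays optimal until sourdough loaves reaches 0; allowable increase = 27 g.

27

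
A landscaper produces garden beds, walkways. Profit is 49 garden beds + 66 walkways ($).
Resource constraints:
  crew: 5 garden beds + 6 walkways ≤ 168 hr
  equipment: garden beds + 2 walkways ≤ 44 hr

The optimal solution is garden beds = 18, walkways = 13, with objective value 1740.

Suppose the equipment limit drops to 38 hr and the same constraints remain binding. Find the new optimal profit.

At the optimum: crew uses 168 of 168 (binding); equipment uses 44 of 44 (binding).
The binding rows give the dual system: 5·y_crew + 1·y_equipment = 49 and 6·y_crew + 2·y_equipment = 66.
→ y_crew = 8 and y_equipment = 9.
Δz = y_equipment·Δb = 9 × (-6) = -54, so new z* = 1740 − 54 = 1686.

1686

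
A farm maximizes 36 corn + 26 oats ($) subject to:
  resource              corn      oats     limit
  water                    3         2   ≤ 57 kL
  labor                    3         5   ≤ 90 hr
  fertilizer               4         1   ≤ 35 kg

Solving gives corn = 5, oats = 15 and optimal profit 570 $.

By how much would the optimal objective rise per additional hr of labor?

At the optimum: water uses 45 of 57 (slack = 12); labor uses 90 of 90 (binding); fertilizer uses 35 of 35 (binding).
By complementary slackness, y = 0 for the non-binding constraint.
Dual feasibility on the basic columns requires 3·y_labor + 4·y_fertilizer = 36, 5·y_labor + 1·y_fertilizer = 26.
This yields shadow prices y_labor = 4, y_fertilizer = 6.
Shadow price of labor = 4.

4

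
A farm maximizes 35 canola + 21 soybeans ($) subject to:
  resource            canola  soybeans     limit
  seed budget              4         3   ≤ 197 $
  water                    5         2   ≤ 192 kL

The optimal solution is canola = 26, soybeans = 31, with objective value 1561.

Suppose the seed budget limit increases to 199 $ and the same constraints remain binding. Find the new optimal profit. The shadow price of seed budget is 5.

Δb = 2, so new z* = 1561 + (5)·(2) = 1561 + 10 = 1571.

1571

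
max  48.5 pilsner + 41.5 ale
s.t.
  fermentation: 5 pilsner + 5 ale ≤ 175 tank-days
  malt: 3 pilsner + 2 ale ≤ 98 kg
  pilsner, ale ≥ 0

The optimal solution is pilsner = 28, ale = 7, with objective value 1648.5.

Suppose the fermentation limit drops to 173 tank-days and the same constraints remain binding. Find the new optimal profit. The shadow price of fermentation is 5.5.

Δb = -2, so new z* = 1648.5 + (5.5)·(-2) = 1648.5 − 11 = 1637.5.

1637.5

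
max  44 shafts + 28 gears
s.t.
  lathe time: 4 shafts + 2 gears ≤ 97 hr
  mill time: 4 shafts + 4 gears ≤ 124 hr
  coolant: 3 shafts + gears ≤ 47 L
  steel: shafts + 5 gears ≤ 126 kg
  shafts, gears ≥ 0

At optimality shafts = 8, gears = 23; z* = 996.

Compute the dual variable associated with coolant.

8

At the optimum: lathe time uses 78 of 97 (slack = 19); mill time uses 124 of 124 (binding); coolant uses 47 of 47 (binding); steel uses 123 of 126 (slack = 3).
Slack constraints have shadow price 0 (complementary slackness).
Dual feasibility on the basic columns requires 4·y_mill time + 3·y_coolant = 44, 4·y_mill time + 1·y_coolant = 28.
→ y_mill time = 5 and y_coolant = 8.
Shadow price of coolant = 8.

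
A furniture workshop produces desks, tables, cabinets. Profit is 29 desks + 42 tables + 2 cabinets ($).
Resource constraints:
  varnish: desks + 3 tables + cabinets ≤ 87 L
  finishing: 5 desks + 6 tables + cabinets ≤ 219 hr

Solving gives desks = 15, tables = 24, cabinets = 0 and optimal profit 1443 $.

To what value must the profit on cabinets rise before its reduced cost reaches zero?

Both varnish and finishing are binding at x*.
From A_Bᵀ y = c: 1·y_varnish + 5·y_finishing = 29; 3·y_varnish + 6·y_finishing = 42.
→ y_varnish = 4 and y_finishing = 5.
cabinets enters the basis when its profit ≥ yᵀa₃ = 4·1 + 5·1 = 9.

9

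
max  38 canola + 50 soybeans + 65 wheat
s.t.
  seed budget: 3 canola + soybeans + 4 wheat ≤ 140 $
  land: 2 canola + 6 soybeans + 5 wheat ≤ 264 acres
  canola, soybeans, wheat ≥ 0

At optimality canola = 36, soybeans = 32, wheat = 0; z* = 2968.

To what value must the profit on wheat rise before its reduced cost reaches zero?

Check each constraint at x*: seed budget 140/140 (tight); land 264/264 (tight).
Dual feasibility on the basic columns requires 3·y_seed budget + 2·y_land = 38, 1·y_seed budget + 6·y_land = 50.
Solving: y_seed budget = 8, y_land = 7.
wheat enters the basis when its profit ≥ yᵀa₃ = 8·4 + 7·5 = 67.

67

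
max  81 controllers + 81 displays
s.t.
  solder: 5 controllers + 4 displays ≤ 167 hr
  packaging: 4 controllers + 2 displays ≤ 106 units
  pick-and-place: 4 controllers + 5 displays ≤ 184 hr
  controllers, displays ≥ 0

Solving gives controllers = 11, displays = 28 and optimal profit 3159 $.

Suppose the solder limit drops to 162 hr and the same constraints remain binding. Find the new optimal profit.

At the optimum: solder uses 167 of 167 (binding); packaging uses 100 of 106 (slack = 6); pick-and-place uses 184 of 184 (binding).
By complementary slackness, y = 0 for the non-binding constraint.
The binding rows give the dual system: 5·y_solder + 4·y_pick-and-place = 81 and 4·y_solder + 5·y_pick-and-place = 81.
This yields shadow prices y_solder = 9, y_pick-and-place = 9.
Δz = y_solder·Δb = 9 × (-5) = -45, so new z* = 3159 − 45 = 3114.

3114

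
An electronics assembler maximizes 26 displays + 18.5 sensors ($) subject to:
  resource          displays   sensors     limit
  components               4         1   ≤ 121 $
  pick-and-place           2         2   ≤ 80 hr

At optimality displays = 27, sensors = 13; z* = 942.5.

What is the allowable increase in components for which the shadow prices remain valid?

39

Binding constraints: components, pick-and-place. The basis is B = [[4,1],[2,2]] with det 6.
Per unit increase in components, x* moves by d = (0.3333, -0.3333).
The basis stays optimal until sensors reaches 0; allowable increase = 39 $.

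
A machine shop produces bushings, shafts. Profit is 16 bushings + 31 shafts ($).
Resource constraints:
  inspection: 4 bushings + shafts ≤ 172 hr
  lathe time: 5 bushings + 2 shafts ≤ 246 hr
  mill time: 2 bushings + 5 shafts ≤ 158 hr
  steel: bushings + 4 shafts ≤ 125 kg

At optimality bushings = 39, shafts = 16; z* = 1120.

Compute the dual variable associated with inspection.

1

At the optimum: inspection uses 172 of 172 (binding); lathe time uses 227 of 246 (slack = 19); mill time uses 158 of 158 (binding); steel uses 103 of 125 (slack = 22).
Slack constraints have shadow price 0 (complementary slackness).
Dual feasibility on the basic columns requires 4·y_inspection + 2·y_mill time = 16, 1·y_inspection + 5·y_mill time = 31.
→ y_inspection = 1 and y_mill time = 6.
Shadow price of inspection = 1.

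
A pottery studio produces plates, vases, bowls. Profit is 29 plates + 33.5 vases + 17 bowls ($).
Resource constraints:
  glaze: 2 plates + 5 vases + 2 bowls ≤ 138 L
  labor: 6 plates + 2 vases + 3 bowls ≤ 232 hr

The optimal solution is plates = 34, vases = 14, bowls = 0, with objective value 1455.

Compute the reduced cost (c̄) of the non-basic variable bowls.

-3

At the optimum: glaze uses 138 of 138 (binding); labor uses 232 of 232 (binding).
The binding rows give the dual system: 2·y_glaze + 6·y_labor = 29 and 5·y_glaze + 2·y_labor = 33.5.
Solving: y_glaze = 5.5, y_labor = 3.
Reduced cost of bowls: c₃ − yᵀa₃ = 17 − (5.5·2 + 3·3) = 17 − 20 = -3.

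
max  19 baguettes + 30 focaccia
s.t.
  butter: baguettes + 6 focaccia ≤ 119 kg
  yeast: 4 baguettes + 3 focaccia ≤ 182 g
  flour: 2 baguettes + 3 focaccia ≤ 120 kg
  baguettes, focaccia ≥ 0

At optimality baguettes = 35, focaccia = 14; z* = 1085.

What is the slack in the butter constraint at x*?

0

butter used = 1·35 + 6·14 = 119; slack = 119 − 119 = 0.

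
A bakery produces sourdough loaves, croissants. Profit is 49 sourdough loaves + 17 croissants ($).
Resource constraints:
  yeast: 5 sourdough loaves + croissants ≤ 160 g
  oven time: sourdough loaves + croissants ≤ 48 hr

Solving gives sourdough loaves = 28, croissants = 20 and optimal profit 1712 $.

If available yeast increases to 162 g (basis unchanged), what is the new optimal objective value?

At the optimum: yeast uses 160 of 160 (binding); oven time uses 48 of 48 (binding).
From A_Bᵀ y = c: 5·y_yeast + 1·y_oven time = 49; 1·y_yeast + 1·y_oven time = 17.
This yields shadow prices y_yeast = 8, y_oven time = 9.
Δz = y_yeast·Δb = 8 × (2) = 16, so new z* = 1712 + 16 = 1728.

1728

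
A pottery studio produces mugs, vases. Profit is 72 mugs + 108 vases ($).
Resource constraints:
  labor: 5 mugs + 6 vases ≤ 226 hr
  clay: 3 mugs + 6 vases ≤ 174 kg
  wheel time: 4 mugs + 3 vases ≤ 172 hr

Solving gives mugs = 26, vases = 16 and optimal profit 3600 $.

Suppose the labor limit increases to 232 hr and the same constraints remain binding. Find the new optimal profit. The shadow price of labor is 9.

3654

Δb = 6, so new z* = 3600 + (9)·(6) = 3600 + 54 = 3654.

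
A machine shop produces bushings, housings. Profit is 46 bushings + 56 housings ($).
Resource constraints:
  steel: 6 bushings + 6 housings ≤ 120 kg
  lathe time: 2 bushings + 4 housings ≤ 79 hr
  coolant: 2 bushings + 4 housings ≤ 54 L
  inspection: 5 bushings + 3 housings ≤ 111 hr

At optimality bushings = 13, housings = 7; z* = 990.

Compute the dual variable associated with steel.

6

Check each constraint at x*: steel 120/120 (tight); lathe time 54/79 (slack 25); coolant 54/54 (tight); inspection 86/111 (slack 25).
By complementary slackness, y = 0 for the non-binding constraints.
From A_Bᵀ y = c: 6·y_steel + 2·y_coolant = 46; 6·y_steel + 4·y_coolant = 56.
Solving: y_steel = 6, y_coolant = 5.
Shadow price of steel = 6.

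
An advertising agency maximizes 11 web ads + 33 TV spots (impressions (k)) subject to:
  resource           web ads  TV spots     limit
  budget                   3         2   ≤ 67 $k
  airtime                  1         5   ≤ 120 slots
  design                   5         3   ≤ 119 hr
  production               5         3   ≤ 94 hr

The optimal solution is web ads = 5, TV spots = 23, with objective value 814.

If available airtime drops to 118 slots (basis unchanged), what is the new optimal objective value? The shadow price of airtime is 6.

Δb = -2, so new z* = 814 + (6)·(-2) = 814 − 12 = 802.

802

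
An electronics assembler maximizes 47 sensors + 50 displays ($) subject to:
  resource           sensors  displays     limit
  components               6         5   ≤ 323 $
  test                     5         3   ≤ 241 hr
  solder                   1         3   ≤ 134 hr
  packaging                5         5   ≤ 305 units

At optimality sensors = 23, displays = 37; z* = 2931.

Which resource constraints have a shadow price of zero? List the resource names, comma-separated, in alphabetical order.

packaging, test

components: 323/323 (binding)
test: 226/241 (slack 15)
solder: 134/134 (binding)
packaging: 300/305 (slack 5)
By complementary slackness, a constraint with positive slack has shadow price 0 → packaging, test.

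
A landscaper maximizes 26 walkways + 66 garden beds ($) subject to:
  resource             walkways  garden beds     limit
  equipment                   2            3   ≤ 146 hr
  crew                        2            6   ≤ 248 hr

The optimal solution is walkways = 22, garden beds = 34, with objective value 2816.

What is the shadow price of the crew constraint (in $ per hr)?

Check each constraint at x*: equipment 146/146 (tight); crew 248/248 (tight).
From A_Bᵀ y = c: 2·y_equipment + 2·y_crew = 26; 3·y_equipment + 6·y_crew = 66.
Solving: y_equipment = 4, y_crew = 9.
Shadow price of crew = 9.

9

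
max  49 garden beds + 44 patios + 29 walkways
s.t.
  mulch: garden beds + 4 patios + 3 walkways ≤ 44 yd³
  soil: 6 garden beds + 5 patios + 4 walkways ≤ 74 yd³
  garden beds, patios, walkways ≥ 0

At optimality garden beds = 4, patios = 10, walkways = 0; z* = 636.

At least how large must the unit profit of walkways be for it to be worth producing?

Both mulch and soil are binding at x*.
Dual feasibility on the basic columns requires 1·y_mulch + 6·y_soil = 49, 4·y_mulch + 5·y_soil = 44.
Solving: y_mulch = 1, y_soil = 8.
walkways enters the basis when its profit ≥ yᵀa₃ = 1·3 + 8·4 = 35.

35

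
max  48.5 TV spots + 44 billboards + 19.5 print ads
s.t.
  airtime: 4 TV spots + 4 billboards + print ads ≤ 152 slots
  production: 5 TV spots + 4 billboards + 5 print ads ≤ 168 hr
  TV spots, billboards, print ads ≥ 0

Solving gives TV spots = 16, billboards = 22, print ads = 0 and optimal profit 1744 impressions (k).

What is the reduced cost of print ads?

Check each constraint at x*: airtime 152/152 (tight); production 168/168 (tight).
From A_Bᵀ y = c: 4·y_airtime + 5·y_production = 48.5; 4·y_airtime + 4·y_production = 44.
Solving: y_airtime = 6.5, y_production = 4.5.
Reduced cost of print ads: c₃ − yᵀa₃ = 19.5 − (6.5·1 + 4.5·5) = 19.5 − 29 = -9.5.

-9.5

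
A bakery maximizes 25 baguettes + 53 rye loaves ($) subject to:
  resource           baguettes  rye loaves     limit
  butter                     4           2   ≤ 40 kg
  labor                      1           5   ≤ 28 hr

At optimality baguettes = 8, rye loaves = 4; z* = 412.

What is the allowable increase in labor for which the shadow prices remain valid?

Binding constraints: butter, labor. The basis is B = [[4,2],[1,5]] with det 18.
Per unit increase in labor, x* moves by d = (-0.1111, 0.2222).
The basis stays optimal until baguettes reaches 0; allowable increase = 72 hr.

72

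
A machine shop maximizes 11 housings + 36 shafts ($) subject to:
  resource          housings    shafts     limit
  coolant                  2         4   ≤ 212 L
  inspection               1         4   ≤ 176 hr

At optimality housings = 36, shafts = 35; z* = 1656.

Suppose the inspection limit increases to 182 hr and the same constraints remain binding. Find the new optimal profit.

1698

Both coolant and inspection are binding at x*.
The binding rows give the dual system: 2·y_coolant + 1·y_inspection = 11 and 4·y_coolant + 4·y_inspection = 36.
Solving: y_coolant = 2, y_inspection = 7.
Δz = y_inspection·Δb = 7 × (6) = 42, so new z* = 1656 + 42 = 1698.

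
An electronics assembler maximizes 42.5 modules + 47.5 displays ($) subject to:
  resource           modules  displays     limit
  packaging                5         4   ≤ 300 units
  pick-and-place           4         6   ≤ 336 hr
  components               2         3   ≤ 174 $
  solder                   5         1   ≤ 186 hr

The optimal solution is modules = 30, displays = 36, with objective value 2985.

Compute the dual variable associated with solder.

Binding: pick-and-place and solder. Non-binding: packaging (6 unused), components (6 unused).
By complementary slackness, y = 0 for the non-binding constraints.
Dual feasibility on the basic columns requires 4·y_pick-and-place + 5·y_solder = 42.5, 6·y_pick-and-place + 1·y_solder = 47.5.
Solving: y_pick-and-place = 7.5, y_solder = 2.5.
Shadow price of solder = 2.5.

2.5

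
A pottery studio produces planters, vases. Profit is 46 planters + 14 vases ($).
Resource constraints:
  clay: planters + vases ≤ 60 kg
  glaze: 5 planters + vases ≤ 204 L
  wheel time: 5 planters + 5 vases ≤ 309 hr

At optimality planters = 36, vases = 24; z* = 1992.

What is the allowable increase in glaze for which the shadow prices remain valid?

Binding constraints: clay, glaze. The basis is B = [[1,1],[5,1]] with det -4.
Per unit increase in glaze, x* moves by d = (0.25, -0.25).
The basis stays optimal until vases reaches 0; allowable increase = 96 L.

96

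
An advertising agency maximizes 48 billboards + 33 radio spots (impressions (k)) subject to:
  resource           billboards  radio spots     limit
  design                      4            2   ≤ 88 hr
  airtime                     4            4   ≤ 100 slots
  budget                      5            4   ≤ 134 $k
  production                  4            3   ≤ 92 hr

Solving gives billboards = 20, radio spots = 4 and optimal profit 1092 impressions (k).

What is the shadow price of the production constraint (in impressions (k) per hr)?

9

At the optimum: design uses 88 of 88 (binding); airtime uses 96 of 100 (slack = 4); budget uses 116 of 134 (slack = 18); production uses 92 of 92 (binding).
Since airtime, budget are not tight, their duals are 0.
From A_Bᵀ y = c: 4·y_design + 4·y_production = 48; 2·y_design + 3·y_production = 33.
Solving: y_design = 3, y_production = 9.
Shadow price of production = 9.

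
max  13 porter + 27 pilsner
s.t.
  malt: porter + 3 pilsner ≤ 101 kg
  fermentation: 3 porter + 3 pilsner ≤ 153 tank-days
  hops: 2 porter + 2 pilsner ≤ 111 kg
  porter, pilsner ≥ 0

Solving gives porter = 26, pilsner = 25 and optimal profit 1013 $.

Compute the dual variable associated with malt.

7

Binding: malt and fermentation. Non-binding: hops (9 unused).
Slack constraints have shadow price 0 (complementary slackness).
Dual feasibility on the basic columns requires 1·y_malt + 3·y_fermentation = 13, 3·y_malt + 3·y_fermentation = 27.
This yields shadow prices y_malt = 7, y_fermentation = 2.
Shadow price of malt = 7.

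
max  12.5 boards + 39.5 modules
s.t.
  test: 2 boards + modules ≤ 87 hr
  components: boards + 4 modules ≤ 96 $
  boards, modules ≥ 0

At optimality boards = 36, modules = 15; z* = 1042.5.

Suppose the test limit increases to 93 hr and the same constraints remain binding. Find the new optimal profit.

1051.5

Check each constraint at x*: test 87/87 (tight); components 96/96 (tight).
Dual feasibility on the basic columns requires 2·y_test + 1·y_components = 12.5, 1·y_test + 4·y_components = 39.5.
This yields shadow prices y_test = 1.5, y_components = 9.5.
Δz = y_test·Δb = 1.5 × (6) = 9, so new z* = 1042.5 + 9 = 1051.5.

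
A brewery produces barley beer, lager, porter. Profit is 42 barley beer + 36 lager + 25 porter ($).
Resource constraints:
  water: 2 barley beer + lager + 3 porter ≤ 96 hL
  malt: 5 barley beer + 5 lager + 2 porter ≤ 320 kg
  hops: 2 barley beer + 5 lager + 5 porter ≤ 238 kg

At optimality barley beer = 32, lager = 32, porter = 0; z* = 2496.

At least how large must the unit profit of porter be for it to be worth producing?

Check each constraint at x*: water 96/96 (tight); malt 320/320 (tight); hops 224/238 (slack 14).
Slack constraints have shadow price 0 (complementary slackness).
The binding rows give the dual system: 2·y_water + 5·y_malt = 42 and 1·y_water + 5·y_malt = 36.
→ y_water = 6 and y_malt = 6.
porter enters the basis when its profit ≥ yᵀa₃ = 6·3 + 6·2 = 30.

30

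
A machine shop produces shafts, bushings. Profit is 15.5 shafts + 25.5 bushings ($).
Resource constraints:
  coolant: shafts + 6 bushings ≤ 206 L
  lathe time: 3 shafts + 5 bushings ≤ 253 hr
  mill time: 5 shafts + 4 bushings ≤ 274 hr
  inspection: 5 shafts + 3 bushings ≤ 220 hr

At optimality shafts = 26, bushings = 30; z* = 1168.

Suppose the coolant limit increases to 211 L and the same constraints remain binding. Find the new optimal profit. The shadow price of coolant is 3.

Δb = 5, so new z* = 1168 + (3)·(5) = 1168 + 15 = 1183.

1183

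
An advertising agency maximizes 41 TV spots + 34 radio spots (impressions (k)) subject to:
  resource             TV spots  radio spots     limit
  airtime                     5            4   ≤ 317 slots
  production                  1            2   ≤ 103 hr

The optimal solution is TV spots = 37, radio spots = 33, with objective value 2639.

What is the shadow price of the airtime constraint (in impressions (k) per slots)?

8

Check each constraint at x*: airtime 317/317 (tight); production 103/103 (tight).
The binding rows give the dual system: 5·y_airtime + 1·y_production = 41 and 4·y_airtime + 2·y_production = 34.
Solving: y_airtime = 8, y_production = 1.
Shadow price of airtime = 8.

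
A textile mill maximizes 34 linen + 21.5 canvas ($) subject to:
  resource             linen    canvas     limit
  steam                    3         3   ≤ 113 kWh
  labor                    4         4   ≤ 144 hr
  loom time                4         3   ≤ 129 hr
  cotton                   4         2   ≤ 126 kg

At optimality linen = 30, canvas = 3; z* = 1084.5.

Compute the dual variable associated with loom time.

4.5

Check each constraint at x*: steam 99/113 (slack 14); labor 132/144 (slack 12); loom time 129/129 (tight); cotton 126/126 (tight).
Slack constraints have shadow price 0 (complementary slackness).
From A_Bᵀ y = c: 4·y_loom time + 4·y_cotton = 34; 3·y_loom time + 2·y_cotton = 21.5.
→ y_loom time = 4.5 and y_cotton = 4.
Shadow price of loom time = 4.5.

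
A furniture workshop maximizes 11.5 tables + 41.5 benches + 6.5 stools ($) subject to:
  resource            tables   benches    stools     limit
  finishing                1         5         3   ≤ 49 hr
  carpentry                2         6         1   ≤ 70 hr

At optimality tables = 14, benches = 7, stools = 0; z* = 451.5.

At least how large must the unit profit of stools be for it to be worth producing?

14.5

Check each constraint at x*: finishing 49/49 (tight); carpentry 70/70 (tight).
Dual feasibility on the basic columns requires 1·y_finishing + 2·y_carpentry = 11.5, 5·y_finishing + 6·y_carpentry = 41.5.
This yields shadow prices y_finishing = 3.5, y_carpentry = 4.
stools enters the basis when its profit ≥ yᵀa₃ = 3.5·3 + 4·1 = 14.5.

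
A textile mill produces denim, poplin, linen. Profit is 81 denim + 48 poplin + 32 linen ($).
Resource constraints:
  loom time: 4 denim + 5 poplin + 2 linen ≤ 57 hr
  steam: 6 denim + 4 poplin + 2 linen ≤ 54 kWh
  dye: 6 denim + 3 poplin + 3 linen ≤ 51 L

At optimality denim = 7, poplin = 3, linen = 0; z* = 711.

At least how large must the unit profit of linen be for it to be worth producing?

Check each constraint at x*: loom time 43/57 (slack 14); steam 54/54 (tight); dye 51/51 (tight).
By complementary slackness, y = 0 for the non-binding constraint.
From A_Bᵀ y = c: 6·y_steam + 6·y_dye = 81; 4·y_steam + 3·y_dye = 48.
Solving: y_steam = 7.5, y_dye = 6.
linen enters the basis when its profit ≥ yᵀa₃ = 7.5·2 + 6·3 = 33.

33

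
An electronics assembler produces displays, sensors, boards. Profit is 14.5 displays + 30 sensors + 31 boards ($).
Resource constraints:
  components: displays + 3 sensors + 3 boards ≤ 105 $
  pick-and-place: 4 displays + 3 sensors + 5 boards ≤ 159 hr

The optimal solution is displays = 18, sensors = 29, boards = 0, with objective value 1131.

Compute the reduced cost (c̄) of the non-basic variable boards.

At the optimum: components uses 105 of 105 (binding); pick-and-place uses 159 of 159 (binding).
Dual feasibility on the basic columns requires 1·y_components + 4·y_pick-and-place = 14.5, 3·y_components + 3·y_pick-and-place = 30.
→ y_components = 8.5 and y_pick-and-place = 1.5.
Reduced cost of boards: c₃ − yᵀa₃ = 31 − (8.5·3 + 1.5·5) = 31 − 33 = -2.

-2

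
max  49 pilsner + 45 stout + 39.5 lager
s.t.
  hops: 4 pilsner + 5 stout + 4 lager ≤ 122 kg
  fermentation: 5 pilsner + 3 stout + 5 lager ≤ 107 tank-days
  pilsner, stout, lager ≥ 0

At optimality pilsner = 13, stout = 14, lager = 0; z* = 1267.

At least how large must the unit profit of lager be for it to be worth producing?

49

Check each constraint at x*: hops 122/122 (tight); fermentation 107/107 (tight).
From A_Bᵀ y = c: 4·y_hops + 5·y_fermentation = 49; 5·y_hops + 3·y_fermentation = 45.
Solving: y_hops = 6, y_fermentation = 5.
lager enters the basis when its profit ≥ yᵀa₃ = 6·4 + 5·5 = 49.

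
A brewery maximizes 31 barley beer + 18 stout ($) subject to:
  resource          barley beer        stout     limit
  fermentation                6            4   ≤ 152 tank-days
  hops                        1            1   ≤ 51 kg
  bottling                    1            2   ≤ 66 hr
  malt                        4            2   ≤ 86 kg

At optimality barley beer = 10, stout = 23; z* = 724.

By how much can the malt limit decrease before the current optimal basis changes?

Binding constraints: fermentation, malt. The basis is B = [[6,4],[4,2]] with det -4.
Per unit decrease in malt, x* moves by d = (-1, 1.5).
The basis stays optimal until bottling becomes binding; allowable decrease = 5 kg.

5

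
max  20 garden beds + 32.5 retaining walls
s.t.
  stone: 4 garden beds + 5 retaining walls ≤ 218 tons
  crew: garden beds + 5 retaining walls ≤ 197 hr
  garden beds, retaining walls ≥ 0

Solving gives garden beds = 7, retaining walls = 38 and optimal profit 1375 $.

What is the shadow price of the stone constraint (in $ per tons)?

Check each constraint at x*: stone 218/218 (tight); crew 197/197 (tight).
The binding rows give the dual system: 4·y_stone + 1·y_crew = 20 and 5·y_stone + 5·y_crew = 32.5.
This yields shadow prices y_stone = 4.5, y_crew = 2.
Shadow price of stone = 4.5.

4.5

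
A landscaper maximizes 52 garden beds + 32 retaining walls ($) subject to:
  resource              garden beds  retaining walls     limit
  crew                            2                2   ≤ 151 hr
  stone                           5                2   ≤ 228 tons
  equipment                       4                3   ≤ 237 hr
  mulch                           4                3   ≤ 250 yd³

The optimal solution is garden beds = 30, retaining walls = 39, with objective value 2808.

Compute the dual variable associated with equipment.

At the optimum: crew uses 138 of 151 (slack = 13); stone uses 228 of 228 (binding); equipment uses 237 of 237 (binding); mulch uses 237 of 250 (slack = 13).
By complementary slackness, y = 0 for the non-binding constraints.
The binding rows give the dual system: 5·y_stone + 4·y_equipment = 52 and 2·y_stone + 3·y_equipment = 32.
Solving: y_stone = 4, y_equipment = 8.
Shadow price of equipment = 8.

8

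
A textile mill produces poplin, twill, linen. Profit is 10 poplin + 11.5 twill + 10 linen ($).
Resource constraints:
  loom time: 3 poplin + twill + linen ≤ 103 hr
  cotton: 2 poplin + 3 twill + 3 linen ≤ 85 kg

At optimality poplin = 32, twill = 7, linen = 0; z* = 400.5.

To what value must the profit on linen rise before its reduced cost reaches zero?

11.5

Both loom time and cotton are binding at x*.
From A_Bᵀ y = c: 3·y_loom time + 2·y_cotton = 10; 1·y_loom time + 3·y_cotton = 11.5.
This yields shadow prices y_loom time = 1, y_cotton = 3.5.
linen enters the basis when its profit ≥ yᵀa₃ = 1·1 + 3.5·3 = 11.5.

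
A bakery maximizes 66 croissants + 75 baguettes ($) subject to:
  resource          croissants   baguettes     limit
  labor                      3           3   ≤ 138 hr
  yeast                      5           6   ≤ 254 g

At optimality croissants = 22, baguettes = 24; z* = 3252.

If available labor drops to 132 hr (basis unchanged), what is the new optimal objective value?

3210

Check each constraint at x*: labor 138/138 (tight); yeast 254/254 (tight).
From A_Bᵀ y = c: 3·y_labor + 5·y_yeast = 66; 3·y_labor + 6·y_yeast = 75.
→ y_labor = 7 and y_yeast = 9.
Δz = y_labor·Δb = 7 × (-6) = -42, so new z* = 3252 − 42 = 3210.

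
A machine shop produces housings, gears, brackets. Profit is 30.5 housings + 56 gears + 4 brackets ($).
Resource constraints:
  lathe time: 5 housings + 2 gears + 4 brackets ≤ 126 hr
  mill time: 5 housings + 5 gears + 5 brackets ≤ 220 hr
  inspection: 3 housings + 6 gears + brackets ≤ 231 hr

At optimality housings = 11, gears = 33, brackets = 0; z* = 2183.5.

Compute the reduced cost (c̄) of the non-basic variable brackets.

-9.5

Check each constraint at x*: lathe time 121/126 (slack 5); mill time 220/220 (tight); inspection 231/231 (tight).
Since lathe time is not tight, its dual is 0.
Dual feasibility on the basic columns requires 5·y_mill time + 3·y_inspection = 30.5, 5·y_mill time + 6·y_inspection = 56.
Solving: y_mill time = 1, y_inspection = 8.5.
Reduced cost of brackets: c₃ − yᵀa₃ = 4 − (1·5 + 8.5·1) = 4 − 13.5 = -9.5.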